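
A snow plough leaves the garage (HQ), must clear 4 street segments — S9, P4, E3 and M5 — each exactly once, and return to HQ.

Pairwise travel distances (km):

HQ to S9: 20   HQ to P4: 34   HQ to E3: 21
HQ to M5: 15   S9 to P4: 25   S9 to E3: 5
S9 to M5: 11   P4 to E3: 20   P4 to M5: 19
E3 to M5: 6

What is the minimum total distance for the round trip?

HQ→S9→P4→E3→M5→HQ: 20+25+20+6+15 = 86
HQ→S9→P4→M5→E3→HQ: 20+25+19+6+21 = 91
HQ→S9→E3→P4→M5→HQ: 20+5+20+19+15 = 79
HQ→S9→E3→M5→P4→HQ: 20+5+6+19+34 = 84
HQ→S9→M5→P4→E3→HQ: 20+11+19+20+21 = 91
HQ→S9→M5→E3→P4→HQ: 20+11+6+20+34 = 91
HQ→P4→S9→E3→M5→HQ: 34+25+5+6+15 = 85
HQ→P4→S9→M5→E3→HQ: 34+25+11+6+21 = 97
HQ→P4→E3→S9→M5→HQ: 34+20+5+11+15 = 85
HQ→P4→M5→S9→E3→HQ: 34+19+11+5+21 = 90
HQ→E3→S9→P4→M5→HQ: 21+5+25+19+15 = 85
HQ→E3→P4→S9→M5→HQ: 21+20+25+11+15 = 92
The minimum is 79.
One optimal route: HQ → S9 → E3 → P4 → M5 → HQ (or its reverse).

Shortest round trip = 79 km.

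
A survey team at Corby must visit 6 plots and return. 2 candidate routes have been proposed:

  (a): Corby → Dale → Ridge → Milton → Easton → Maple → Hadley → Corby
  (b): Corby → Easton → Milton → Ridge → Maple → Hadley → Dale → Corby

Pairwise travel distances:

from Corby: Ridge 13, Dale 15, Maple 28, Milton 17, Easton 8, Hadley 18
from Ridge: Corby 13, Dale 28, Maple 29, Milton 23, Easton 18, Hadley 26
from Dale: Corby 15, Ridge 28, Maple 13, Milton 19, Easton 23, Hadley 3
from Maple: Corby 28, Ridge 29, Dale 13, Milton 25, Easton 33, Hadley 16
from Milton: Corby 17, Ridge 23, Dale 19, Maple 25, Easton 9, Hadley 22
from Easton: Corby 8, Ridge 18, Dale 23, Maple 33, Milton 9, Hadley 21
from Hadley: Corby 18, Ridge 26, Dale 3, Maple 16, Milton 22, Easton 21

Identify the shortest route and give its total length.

103 — (b) is the shortest.

(a): 15 + 28 + 23 + 9 + 33 + 16 + 18 = 142
(b): 8 + 9 + 23 + 29 + 16 + 3 + 15 = 103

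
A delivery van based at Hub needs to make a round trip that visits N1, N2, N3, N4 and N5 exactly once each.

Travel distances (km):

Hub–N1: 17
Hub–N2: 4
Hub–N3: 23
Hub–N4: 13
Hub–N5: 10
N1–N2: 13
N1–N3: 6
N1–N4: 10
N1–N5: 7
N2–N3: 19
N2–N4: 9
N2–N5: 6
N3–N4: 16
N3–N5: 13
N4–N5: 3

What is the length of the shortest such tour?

52 km — the shortest possible round trip.

Hub - N1 - N2 - N3 - N4 - N5 - Hub: 17+13+19+16+3+10 = 78
Hub - N1 - N2 - N3 - N5 - N4 - Hub: 17+13+19+13+3+13 = 78
Hub - N1 - N2 - N4 - N3 - N5 - Hub: 17+13+9+16+13+10 = 78
Hub - N1 - N2 - N4 - N5 - N3 - Hub: 17+13+9+3+13+23 = 78
Hub - N1 - N2 - N5 - N3 - N4 - Hub: 17+13+6+13+16+13 = 78
Hub - N1 - N2 - N5 - N4 - N3 - Hub: 17+13+6+3+16+23 = 78
Hub - N1 - N3 - N2 - N4 - N5 - Hub: 17+6+19+9+3+10 = 64
Hub - N1 - N3 - N2 - N5 - N4 - Hub: 17+6+19+6+3+13 = 64
Hub - N1 - N3 - N4 - N2 - N5 - Hub: 17+6+16+9+6+10 = 64
Hub - N1 - N3 - N4 - N5 - N2 - Hub: 17+6+16+3+6+4 = 52
Hub - N1 - N3 - N5 - N2 - N4 - Hub: 17+6+13+6+9+13 = 64
Hub - N1 - N3 - N5 - N4 - N2 - Hub: 17+6+13+3+9+4 = 52
Hub - N1 - N4 - N2 - N3 - N5 - Hub: 17+10+9+19+13+10 = 78
Hub - N1 - N4 - N2 - N5 - N3 - Hub: 17+10+9+6+13+23 = 78
… (46 more)
The minimum is 52.
One optimal route: Hub → N1 → N3 → N4 → N5 → N2 → Hub (or its reverse).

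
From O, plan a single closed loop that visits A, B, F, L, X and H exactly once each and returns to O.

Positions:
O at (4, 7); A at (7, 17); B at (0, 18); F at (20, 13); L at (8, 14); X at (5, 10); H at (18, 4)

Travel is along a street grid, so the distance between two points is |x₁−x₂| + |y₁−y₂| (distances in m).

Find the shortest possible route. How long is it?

With 6 stops there are 6!/2 = 360 distinct round trips (a route and its reverse cost the same).
O - A - B - F - L - X - H - O: 13+8+25+13+7+19+17 = 102
O - A - B - F - L - H - X - O: 13+8+25+13+20+19+4 = 102
O - A - B - F - X - L - H - O: 13+8+25+18+7+20+17 = 108
O - A - B - F - X - H - L - O: 13+8+25+18+19+20+11 = 114
O - A - B - F - H - L - X - O: 13+8+25+11+20+7+4 = 88
O - A - B - F - H - X - L - O: 13+8+25+11+19+7+11 = 94
O - A - B - L - F - X - H - O: 13+8+12+13+18+19+17 = 100
O - A - B - L - F - H - X - O: 13+8+12+13+11+19+4 = 80
… (352 more)
O - X - B - A - L - F - H - O: 4+13+8+4+13+11+17 = 70  ← best
The minimum is 70.
One optimal route: O → X → B → A → L → F → H → O (or its reverse).

Minimum total distance: 70 m.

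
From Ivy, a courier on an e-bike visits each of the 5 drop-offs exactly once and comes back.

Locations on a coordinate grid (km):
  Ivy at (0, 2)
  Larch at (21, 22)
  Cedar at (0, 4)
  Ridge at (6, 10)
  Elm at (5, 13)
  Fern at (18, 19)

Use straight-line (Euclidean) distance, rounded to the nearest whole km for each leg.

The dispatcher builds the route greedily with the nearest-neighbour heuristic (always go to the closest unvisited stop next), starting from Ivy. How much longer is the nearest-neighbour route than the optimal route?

The nearest-neighbour route is 1 km longer than optimal.

From Ivy: Cedar=2, Ridge=10, Elm=12, Fern=25, Larch=29 → choose Cedar (2).
From Cedar: Ridge=8, Elm=10, Fern=23, Larch=28 → choose Ridge (8).
From Ridge: Elm=3, Fern=15, Larch=19 → choose Elm (3).
From Elm: Fern=14, Larch=18 → choose Fern (14).
From Fern: Larch=4 → choose Larch (4).
NN route Ivy → Cedar → Ridge → Elm → Fern → Larch → Ivy costs 60.
Optimal: Ivy → Cedar → Ridge → Larch → Fern → Elm → Ivy costs 59 (by enumerating all 60 distinct tours).
Excess = 60 − 59 = 1.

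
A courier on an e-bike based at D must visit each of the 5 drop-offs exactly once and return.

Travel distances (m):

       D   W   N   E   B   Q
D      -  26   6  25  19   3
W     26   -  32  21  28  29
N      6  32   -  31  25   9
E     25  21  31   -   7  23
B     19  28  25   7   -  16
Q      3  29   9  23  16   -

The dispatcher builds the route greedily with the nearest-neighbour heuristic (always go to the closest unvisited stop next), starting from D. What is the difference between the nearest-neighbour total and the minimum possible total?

From D: Q=3, N=6, B=19, E=25, W=26 → choose Q (3).
From Q: N=9, B=16, E=23, W=29 → choose N (9).
From N: B=25, E=31, W=32 → choose B (25).
From B: E=7, W=28 → choose E (7).
From E: W=21 → choose W (21).
NN route D → Q → N → B → E → W → D costs 91.
Optimal: D → W → E → B → Q → N → D costs 85 (by enumerating all 60 distinct tours).
Excess = 91 − 85 = 6.

Excess over optimum: 6 m.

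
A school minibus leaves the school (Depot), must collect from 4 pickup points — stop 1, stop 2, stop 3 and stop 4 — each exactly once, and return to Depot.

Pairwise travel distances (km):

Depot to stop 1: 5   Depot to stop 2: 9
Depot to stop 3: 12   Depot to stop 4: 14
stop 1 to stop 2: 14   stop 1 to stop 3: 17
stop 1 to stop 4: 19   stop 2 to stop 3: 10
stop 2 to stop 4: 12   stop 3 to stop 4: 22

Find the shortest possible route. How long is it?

58 km — the shortest possible round trip.

With 4 stops there are 4!/2 = 12 distinct round trips (a route and its reverse cost the same).
Depot → stop 1 → stop 2 → stop 3 → stop 4 → Depot: 5+14+10+22+14 = 65
Depot → stop 1 → stop 2 → stop 4 → stop 3 → Depot: 5+14+12+22+12 = 65
Depot → stop 1 → stop 3 → stop 2 → stop 4 → Depot: 5+17+10+12+14 = 58
Depot → stop 1 → stop 3 → stop 4 → stop 2 → Depot: 5+17+22+12+9 = 65
Depot → stop 1 → stop 4 → stop 2 → stop 3 → Depot: 5+19+12+10+12 = 58
Depot → stop 1 → stop 4 → stop 3 → stop 2 → Depot: 5+19+22+10+9 = 65
Depot → stop 2 → stop 1 → stop 3 → stop 4 → Depot: 9+14+17+22+14 = 76
Depot → stop 2 → stop 1 → stop 4 → stop 3 → Depot: 9+14+19+22+12 = 76
Depot → stop 2 → stop 3 → stop 1 → stop 4 → Depot: 9+10+17+19+14 = 69
Depot → stop 2 → stop 4 → stop 1 → stop 3 → Depot: 9+12+19+17+12 = 69
Depot → stop 3 → stop 1 → stop 2 → stop 4 → Depot: 12+17+14+12+14 = 69
Depot → stop 3 → stop 2 → stop 1 → stop 4 → Depot: 12+10+14+19+14 = 69
The minimum is 58.
One optimal route: Depot → stop 1 → stop 3 → stop 2 → stop 4 → Depot (or its reverse).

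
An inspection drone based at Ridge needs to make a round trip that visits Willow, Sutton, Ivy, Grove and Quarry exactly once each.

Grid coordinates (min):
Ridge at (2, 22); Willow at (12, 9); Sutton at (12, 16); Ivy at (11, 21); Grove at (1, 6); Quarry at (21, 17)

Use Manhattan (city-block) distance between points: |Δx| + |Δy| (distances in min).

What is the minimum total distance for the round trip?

There are 60 distinct closed tours to check (reversals are equivalent).
Ridge → Willow → Sutton → Ivy → Grove → Quarry → Ridge: 23+7+6+25+31+24 = 116
Ridge → Willow → Sutton → Ivy → Quarry → Grove → Ridge: 23+7+6+14+31+17 = 98
Ridge → Willow → Sutton → Grove → Ivy → Quarry → Ridge: 23+7+21+25+14+24 = 114
Ridge → Willow → Sutton → Grove → Quarry → Ivy → Ridge: 23+7+21+31+14+10 = 106
Ridge → Willow → Sutton → Quarry → Ivy → Grove → Ridge: 23+7+10+14+25+17 = 96
Ridge → Willow → Sutton → Quarry → Grove → Ivy → Ridge: 23+7+10+31+25+10 = 106
Ridge → Willow → Ivy → Sutton → Grove → Quarry → Ridge: 23+13+6+21+31+24 = 118
Ridge → Willow → Ivy → Sutton → Quarry → Grove → Ridge: 23+13+6+10+31+17 = 100
Ridge → Willow → Ivy → Grove → Sutton → Quarry → Ridge: 23+13+25+21+10+24 = 116
Ridge → Willow → Ivy → Grove → Quarry → Sutton → Ridge: 23+13+25+31+10+16 = 118
Ridge → Willow → Ivy → Quarry → Sutton → Grove → Ridge: 23+13+14+10+21+17 = 98
Ridge → Willow → Ivy → Quarry → Grove → Sutton → Ridge: 23+13+14+31+21+16 = 118
Ridge → Willow → Grove → Sutton → Ivy → Quarry → Ridge: 23+14+21+6+14+24 = 102
Ridge → Willow → Grove → Sutton → Quarry → Ivy → Ridge: 23+14+21+10+14+10 = 92
… (46 more)
Ridge → Ivy → Quarry → Sutton → Willow → Grove → Ridge: 10+14+10+7+14+17 = 72  ← best
The minimum is 72.
One optimal route: Ridge → Ivy → Quarry → Sutton → Willow → Grove → Ridge (or its reverse).

72 min — the shortest possible round trip.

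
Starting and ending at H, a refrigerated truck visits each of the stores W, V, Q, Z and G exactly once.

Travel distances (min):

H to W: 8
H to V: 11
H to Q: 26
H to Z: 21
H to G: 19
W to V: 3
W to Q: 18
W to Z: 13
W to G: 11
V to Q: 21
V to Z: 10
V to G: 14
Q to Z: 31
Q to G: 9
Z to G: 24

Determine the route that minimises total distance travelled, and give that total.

With 5 stops there are 5!/2 = 60 distinct round trips (a route and its reverse cost the same).
H→W→V→Q→Z→G→H: 8+3+21+31+24+19 = 106
H→W→V→Q→G→Z→H: 8+3+21+9+24+21 = 86
H→W→V→Z→Q→G→H: 8+3+10+31+9+19 = 80
H→W→V→Z→G→Q→H: 8+3+10+24+9+26 = 80
H→W→V→G→Q→Z→H: 8+3+14+9+31+21 = 86
H→W→V→G→Z→Q→H: 8+3+14+24+31+26 = 106
H→W→Q→V→Z→G→H: 8+18+21+10+24+19 = 100
H→W→Q→V→G→Z→H: 8+18+21+14+24+21 = 106
H→W→Q→Z→V→G→H: 8+18+31+10+14+19 = 100
H→W→Q→Z→G→V→H: 8+18+31+24+14+11 = 106
H→W→Q→G→V→Z→H: 8+18+9+14+10+21 = 80
H→W→Q→G→Z→V→H: 8+18+9+24+10+11 = 80
H→W→Z→V→Q→G→H: 8+13+10+21+9+19 = 80
H→W→Z→V→G→Q→H: 8+13+10+14+9+26 = 80
… (46 more)
The minimum is 80.
One optimal route: H → W → V → Z → Q → G → H (or its reverse).

80 min — the shortest possible round trip.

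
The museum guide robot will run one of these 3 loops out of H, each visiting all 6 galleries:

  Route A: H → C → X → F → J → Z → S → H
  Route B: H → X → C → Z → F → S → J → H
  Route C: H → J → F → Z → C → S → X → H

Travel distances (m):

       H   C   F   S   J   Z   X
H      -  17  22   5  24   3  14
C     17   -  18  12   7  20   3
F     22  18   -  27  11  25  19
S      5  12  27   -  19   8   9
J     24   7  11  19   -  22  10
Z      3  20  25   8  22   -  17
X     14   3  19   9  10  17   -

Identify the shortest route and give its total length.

Route A: 17 + 3 + 19 + 11 + 22 + 8 + 5 = 85
Route B: 14 + 3 + 20 + 25 + 27 + 19 + 24 = 132
Route C: 24 + 11 + 25 + 20 + 12 + 9 + 14 = 115

Shortest is Route A, total 85 m.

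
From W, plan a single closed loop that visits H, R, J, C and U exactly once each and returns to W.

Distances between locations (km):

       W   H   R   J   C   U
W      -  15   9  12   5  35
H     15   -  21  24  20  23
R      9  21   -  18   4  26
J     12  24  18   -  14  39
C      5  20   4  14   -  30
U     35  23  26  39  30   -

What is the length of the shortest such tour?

There are 60 distinct closed tours to check (reversals are equivalent).
W-H-R-J-C-U-W: 15+21+18+14+30+35 = 133
W-H-R-J-U-C-W: 15+21+18+39+30+5 = 128
W-H-R-C-J-U-W: 15+21+4+14+39+35 = 128
W-H-R-C-U-J-W: 15+21+4+30+39+12 = 121
W-H-R-U-J-C-W: 15+21+26+39+14+5 = 120
W-H-R-U-C-J-W: 15+21+26+30+14+12 = 118
W-H-J-R-C-U-W: 15+24+18+4+30+35 = 126
W-H-J-R-U-C-W: 15+24+18+26+30+5 = 118
W-H-J-C-R-U-W: 15+24+14+4+26+35 = 118
W-H-J-C-U-R-W: 15+24+14+30+26+9 = 118
W-H-J-U-R-C-W: 15+24+39+26+4+5 = 113
W-H-J-U-C-R-W: 15+24+39+30+4+9 = 121
W-H-C-R-J-U-W: 15+20+4+18+39+35 = 131
W-H-C-R-U-J-W: 15+20+4+26+39+12 = 116
… (46 more)
W-H-U-R-C-J-W: 15+23+26+4+14+12 = 94  ← best
The minimum is 94.
One optimal route: W → H → U → R → C → J → W (or its reverse).

Shortest round trip = 94 km.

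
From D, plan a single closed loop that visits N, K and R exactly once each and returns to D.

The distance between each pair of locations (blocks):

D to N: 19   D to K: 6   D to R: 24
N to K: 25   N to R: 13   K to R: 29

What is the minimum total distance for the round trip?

67 blocks — the shortest possible round trip.

There are 3 distinct closed tours to check (reversals are equivalent).
D→N→K→R→D: 19+25+29+24 = 97
D→N→R→K→D: 19+13+29+6 = 67
D→K→N→R→D: 6+25+13+24 = 68
The minimum is 67.
One optimal route: D → N → R → K → D (or its reverse).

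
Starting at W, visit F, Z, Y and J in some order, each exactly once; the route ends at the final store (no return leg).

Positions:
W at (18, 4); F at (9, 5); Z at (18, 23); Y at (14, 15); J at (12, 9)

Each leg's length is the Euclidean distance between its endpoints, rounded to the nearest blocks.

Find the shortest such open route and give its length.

There are 4! = 24 possible orderings.
W → F → Z → Y → J: 9+20+9+6 = 44
W → F → Z → J → Y: 9+20+15+6 = 50
W → F → Y → Z → J: 9+11+9+15 = 44
W → F → Y → J → Z: 9+11+6+15 = 41
W → F → J → Z → Y: 9+5+15+9 = 38
W → F → J → Y → Z: 9+5+6+9 = 29
W → Z → F → Y → J: 19+20+11+6 = 56
W → Z → F → J → Y: 19+20+5+6 = 50
W → Z → Y → F → J: 19+9+11+5 = 44
W → Z → Y → J → F: 19+9+6+5 = 39
W → Z → J → F → Y: 19+15+5+11 = 50
W → Z → J → Y → F: 19+15+6+11 = 51
W → Y → F → Z → J: 12+11+20+15 = 58
W → Y → F → J → Z: 12+11+5+15 = 43
… (10 more)
The minimum is 29.
One shortest path: W → F → J → Y → Z.

29 blocks — the minimum one-way total.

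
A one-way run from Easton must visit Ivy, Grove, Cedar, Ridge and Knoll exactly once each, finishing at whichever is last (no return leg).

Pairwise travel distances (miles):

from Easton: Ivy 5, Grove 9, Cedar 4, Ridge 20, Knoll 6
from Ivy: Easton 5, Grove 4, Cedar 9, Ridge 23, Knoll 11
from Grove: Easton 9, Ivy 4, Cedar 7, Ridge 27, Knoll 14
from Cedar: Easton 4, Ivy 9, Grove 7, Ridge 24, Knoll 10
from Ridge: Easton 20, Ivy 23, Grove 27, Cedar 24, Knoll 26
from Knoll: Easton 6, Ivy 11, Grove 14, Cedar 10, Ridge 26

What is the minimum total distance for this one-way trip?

There are 5! = 120 possible orderings.
Easton → Ivy → Grove → Cedar → Ridge → Knoll: 5+4+7+24+26 = 66
Easton → Ivy → Grove → Cedar → Knoll → Ridge: 5+4+7+10+26 = 52
Easton → Ivy → Grove → Ridge → Cedar → Knoll: 5+4+27+24+10 = 70
Easton → Ivy → Grove → Ridge → Knoll → Cedar: 5+4+27+26+10 = 72
Easton → Ivy → Grove → Knoll → Cedar → Ridge: 5+4+14+10+24 = 57
Easton → Ivy → Grove → Knoll → Ridge → Cedar: 5+4+14+26+24 = 73
Easton → Ivy → Cedar → Grove → Ridge → Knoll: 5+9+7+27+26 = 74
Easton → Ivy → Cedar → Grove → Knoll → Ridge: 5+9+7+14+26 = 61
Easton → Ivy → Cedar → Ridge → Grove → Knoll: 5+9+24+27+14 = 79
Easton → Ivy → Cedar → Ridge → Knoll → Grove: 5+9+24+26+14 = 78
Easton → Ivy → Cedar → Knoll → Grove → Ridge: 5+9+10+14+27 = 65
Easton → Ivy → Cedar → Knoll → Ridge → Grove: 5+9+10+26+27 = 77
Easton → Ivy → Ridge → Grove → Cedar → Knoll: 5+23+27+7+10 = 72
Easton → Ivy → Ridge → Grove → Knoll → Cedar: 5+23+27+14+10 = 79
… (106 more)
Easton → Knoll → Cedar → Grove → Ivy → Ridge: 6+10+7+4+23 = 50  ← best
The minimum is 50.
One shortest path: Easton → Knoll → Cedar → Grove → Ivy → Ridge.

Shortest open route: 50 miles.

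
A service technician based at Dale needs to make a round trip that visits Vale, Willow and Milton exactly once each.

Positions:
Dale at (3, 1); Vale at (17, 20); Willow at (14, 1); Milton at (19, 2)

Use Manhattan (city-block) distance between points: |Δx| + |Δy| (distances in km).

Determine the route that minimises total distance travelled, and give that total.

There are 3 distinct closed tours to check (reversals are equivalent).
Dale→Vale→Willow→Milton→Dale: 33+22+6+17 = 78
Dale→Vale→Milton→Willow→Dale: 33+20+6+11 = 70
Dale→Willow→Vale→Milton→Dale: 11+22+20+17 = 70
The minimum is 70.
One optimal route: Dale → Vale → Milton → Willow → Dale (or its reverse).

70 km — the shortest possible round trip.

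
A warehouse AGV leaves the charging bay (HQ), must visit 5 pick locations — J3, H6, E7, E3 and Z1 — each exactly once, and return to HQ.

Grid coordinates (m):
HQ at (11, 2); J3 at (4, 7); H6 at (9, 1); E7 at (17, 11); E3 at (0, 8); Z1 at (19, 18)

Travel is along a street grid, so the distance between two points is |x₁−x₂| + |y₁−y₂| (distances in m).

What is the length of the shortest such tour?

HQ→J3→H6→E7→E3→Z1→HQ: 12+11+18+20+29+24 = 114
HQ→J3→H6→E7→Z1→E3→HQ: 12+11+18+9+29+17 = 96
HQ→J3→H6→E3→E7→Z1→HQ: 12+11+16+20+9+24 = 92
HQ→J3→H6→E3→Z1→E7→HQ: 12+11+16+29+9+15 = 92
HQ→J3→H6→Z1→E7→E3→HQ: 12+11+27+9+20+17 = 96
HQ→J3→H6→Z1→E3→E7→HQ: 12+11+27+29+20+15 = 114
HQ→J3→E7→H6→E3→Z1→HQ: 12+17+18+16+29+24 = 116
HQ→J3→E7→H6→Z1→E3→HQ: 12+17+18+27+29+17 = 120
HQ→J3→E7→E3→H6→Z1→HQ: 12+17+20+16+27+24 = 116
HQ→J3→E7→E3→Z1→H6→HQ: 12+17+20+29+27+3 = 108
HQ→J3→E7→Z1→H6→E3→HQ: 12+17+9+27+16+17 = 98
HQ→J3→E7→Z1→E3→H6→HQ: 12+17+9+29+16+3 = 86
HQ→J3→E3→H6→E7→Z1→HQ: 12+5+16+18+9+24 = 84
HQ→J3→E3→H6→Z1→E7→HQ: 12+5+16+27+9+15 = 84
… (46 more)
HQ→H6→J3→E3→E7→Z1→HQ: 3+11+5+20+9+24 = 72  ← best
The minimum is 72.
One optimal route: HQ → H6 → J3 → E3 → E7 → Z1 → HQ (or its reverse).

Minimum total distance: 72 m.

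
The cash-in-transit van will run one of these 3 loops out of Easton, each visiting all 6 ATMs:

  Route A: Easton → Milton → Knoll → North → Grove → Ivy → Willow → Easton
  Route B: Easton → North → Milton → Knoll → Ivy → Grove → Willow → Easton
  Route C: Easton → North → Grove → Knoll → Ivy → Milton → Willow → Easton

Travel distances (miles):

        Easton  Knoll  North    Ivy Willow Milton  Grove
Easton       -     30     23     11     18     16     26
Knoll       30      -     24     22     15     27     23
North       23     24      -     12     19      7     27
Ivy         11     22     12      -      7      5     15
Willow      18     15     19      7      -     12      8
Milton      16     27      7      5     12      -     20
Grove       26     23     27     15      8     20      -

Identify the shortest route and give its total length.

120 miles — Route B is the shortest.

Route A: 16 + 27 + 24 + 27 + 15 + 7 + 18 = 134
Route B: 23 + 7 + 27 + 22 + 15 + 8 + 18 = 120
Route C: 23 + 27 + 23 + 22 + 5 + 12 + 18 = 130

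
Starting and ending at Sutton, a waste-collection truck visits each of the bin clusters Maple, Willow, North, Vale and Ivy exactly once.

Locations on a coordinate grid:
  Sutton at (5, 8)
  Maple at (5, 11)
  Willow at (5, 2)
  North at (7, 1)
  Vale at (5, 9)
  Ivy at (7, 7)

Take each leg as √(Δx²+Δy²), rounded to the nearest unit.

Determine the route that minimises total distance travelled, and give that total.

With 5 stops there are 5!/2 = 60 distinct round trips (a route and its reverse cost the same).
Sutton→Maple→Willow→North→Vale→Ivy→Sutton: 3+9+2+8+3+2 = 27
Sutton→Maple→Willow→North→Ivy→Vale→Sutton: 3+9+2+6+3+1 = 24
Sutton→Maple→Willow→Vale→North→Ivy→Sutton: 3+9+7+8+6+2 = 35
Sutton→Maple→Willow→Vale→Ivy→North→Sutton: 3+9+7+3+6+7 = 35
Sutton→Maple→Willow→Ivy→North→Vale→Sutton: 3+9+5+6+8+1 = 32
Sutton→Maple→Willow→Ivy→Vale→North→Sutton: 3+9+5+3+8+7 = 35
Sutton→Maple→North→Willow→Vale→Ivy→Sutton: 3+10+2+7+3+2 = 27
Sutton→Maple→North→Willow→Ivy→Vale→Sutton: 3+10+2+5+3+1 = 24
Sutton→Maple→North→Vale→Willow→Ivy→Sutton: 3+10+8+7+5+2 = 35
Sutton→Maple→North→Vale→Ivy→Willow→Sutton: 3+10+8+3+5+6 = 35
Sutton→Maple→North→Ivy→Willow→Vale→Sutton: 3+10+6+5+7+1 = 32
Sutton→Maple→North→Ivy→Vale→Willow→Sutton: 3+10+6+3+7+6 = 35
Sutton→Maple→Vale→Willow→North→Ivy→Sutton: 3+2+7+2+6+2 = 22
Sutton→Maple→Vale→Willow→Ivy→North→Sutton: 3+2+7+5+6+7 = 30
… (46 more)
Sutton→Willow→North→Ivy→Maple→Vale→Sutton: 6+2+6+4+2+1 = 21  ← best
The minimum is 21.
One optimal route: Sutton → Willow → North → Ivy → Maple → Vale → Sutton (or its reverse).

21 — the shortest possible round trip.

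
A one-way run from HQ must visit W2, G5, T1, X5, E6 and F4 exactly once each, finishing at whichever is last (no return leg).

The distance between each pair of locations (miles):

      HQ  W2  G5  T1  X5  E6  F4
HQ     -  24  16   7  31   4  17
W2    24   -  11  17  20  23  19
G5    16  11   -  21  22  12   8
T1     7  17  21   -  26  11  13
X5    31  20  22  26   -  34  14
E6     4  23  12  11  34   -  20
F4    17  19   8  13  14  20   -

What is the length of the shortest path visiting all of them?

There are 6! = 720 possible orderings.
HQ → W2 → G5 → T1 → X5 → E6 → F4: 24+11+21+26+34+20 = 136
HQ → W2 → G5 → T1 → X5 → F4 → E6: 24+11+21+26+14+20 = 116
HQ → W2 → G5 → T1 → E6 → X5 → F4: 24+11+21+11+34+14 = 115
HQ → W2 → G5 → T1 → E6 → F4 → X5: 24+11+21+11+20+14 = 101
HQ → W2 → G5 → T1 → F4 → X5 → E6: 24+11+21+13+14+34 = 117
HQ → W2 → G5 → T1 → F4 → E6 → X5: 24+11+21+13+20+34 = 123
HQ → W2 → G5 → X5 → T1 → E6 → F4: 24+11+22+26+11+20 = 114
HQ → W2 → G5 → X5 → T1 → F4 → E6: 24+11+22+26+13+20 = 116
… (712 more)
HQ → E6 → T1 → W2 → G5 → F4 → X5: 4+11+17+11+8+14 = 65  ← best
The minimum is 65.
One shortest path: HQ → E6 → T1 → W2 → G5 → F4 → X5.

65 miles — the minimum one-way total.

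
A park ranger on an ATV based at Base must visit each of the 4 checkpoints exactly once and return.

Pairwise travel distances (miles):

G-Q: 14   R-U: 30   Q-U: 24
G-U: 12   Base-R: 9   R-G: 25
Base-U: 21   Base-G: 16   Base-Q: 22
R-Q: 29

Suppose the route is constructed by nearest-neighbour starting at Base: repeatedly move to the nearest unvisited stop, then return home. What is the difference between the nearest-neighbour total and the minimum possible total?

Base: R=9, G=16, U=21, Q=22 ⇒ R
R: G=25, Q=29, U=30 ⇒ G
G: U=12, Q=14 ⇒ U
U: Q=24 ⇒ Q
NN route Base → R → G → U → Q → Base costs 92.
Optimal: Base → R → Q → G → U → Base costs 85 (by enumerating all 12 distinct tours).
Excess = 92 − 85 = 7.

7 miles longer than the optimal tour.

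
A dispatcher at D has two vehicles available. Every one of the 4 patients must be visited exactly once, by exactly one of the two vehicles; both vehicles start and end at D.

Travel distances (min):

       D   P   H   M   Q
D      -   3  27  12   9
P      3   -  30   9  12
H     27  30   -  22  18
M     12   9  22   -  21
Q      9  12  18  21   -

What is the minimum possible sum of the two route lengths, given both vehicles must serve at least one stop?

67 min — the smallest possible combined total.

There are 2^3 − 1 = 7 ways to divide the 4 stops into two non-empty groups. For each, the best each vehicle can do is its own shortest tour through its group:
  {P} + {H, M, Q}: 6 + 61 = 67
  {H} + {P, M, Q}: 54 + 42 = 96
  {P, H} + {M, Q}: 60 + 42 = 102
  {M} + {P, H, Q}: 24 + 60 = 84
  {P, M} + {H, Q}: 24 + 54 = 78
  {H, M} + {P, Q}: 61 + 24 = 85
  … (7 splits in total)
Best: vehicle 1 D → P → D = 6; vehicle 2 D → M → H → Q → D = 61; combined 67.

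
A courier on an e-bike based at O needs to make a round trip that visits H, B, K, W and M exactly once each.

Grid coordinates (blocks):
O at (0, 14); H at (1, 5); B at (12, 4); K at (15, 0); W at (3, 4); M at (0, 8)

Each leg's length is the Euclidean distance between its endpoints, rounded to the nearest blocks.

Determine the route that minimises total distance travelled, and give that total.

With 5 stops there are 5!/2 = 60 distinct round trips (a route and its reverse cost the same).
O - H - B - K - W - M - O: 9+11+5+13+5+6 = 49
O - H - B - K - M - W - O: 9+11+5+17+5+10 = 57
O - H - B - W - K - M - O: 9+11+9+13+17+6 = 65
O - H - B - W - M - K - O: 9+11+9+5+17+21 = 72
O - H - B - M - K - W - O: 9+11+13+17+13+10 = 73
O - H - B - M - W - K - O: 9+11+13+5+13+21 = 72
O - H - K - B - W - M - O: 9+15+5+9+5+6 = 49
O - H - K - B - M - W - O: 9+15+5+13+5+10 = 57
O - H - K - W - B - M - O: 9+15+13+9+13+6 = 65
O - H - K - W - M - B - O: 9+15+13+5+13+16 = 71
O - H - K - M - B - W - O: 9+15+17+13+9+10 = 73
O - H - K - M - W - B - O: 9+15+17+5+9+16 = 71
O - H - W - B - K - M - O: 9+2+9+5+17+6 = 48
O - H - W - B - M - K - O: 9+2+9+13+17+21 = 71
… (46 more)
O - B - K - W - H - M - O: 16+5+13+2+3+6 = 45  ← best
The minimum is 45.
One optimal route: O → B → K → W → H → M → O (or its reverse).

Shortest round trip = 45 blocks.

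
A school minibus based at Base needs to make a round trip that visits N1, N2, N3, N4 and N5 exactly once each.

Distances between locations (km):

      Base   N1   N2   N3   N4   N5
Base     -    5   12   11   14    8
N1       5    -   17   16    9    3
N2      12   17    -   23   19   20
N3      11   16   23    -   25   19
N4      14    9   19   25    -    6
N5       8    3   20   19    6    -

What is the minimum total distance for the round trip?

Minimum total distance: 67 km.

There are 60 distinct closed tours to check (reversals are equivalent).
Base→N1→N2→N3→N4→N5→Base: 5+17+23+25+6+8 = 84
Base→N1→N2→N3→N5→N4→Base: 5+17+23+19+6+14 = 84
Base→N1→N2→N4→N3→N5→Base: 5+17+19+25+19+8 = 93
Base→N1→N2→N4→N5→N3→Base: 5+17+19+6+19+11 = 77
Base→N1→N2→N5→N3→N4→Base: 5+17+20+19+25+14 = 100
Base→N1→N2→N5→N4→N3→Base: 5+17+20+6+25+11 = 84
Base→N1→N3→N2→N4→N5→Base: 5+16+23+19+6+8 = 77
Base→N1→N3→N2→N5→N4→Base: 5+16+23+20+6+14 = 84
Base→N1→N3→N4→N2→N5→Base: 5+16+25+19+20+8 = 93
Base→N1→N3→N4→N5→N2→Base: 5+16+25+6+20+12 = 84
Base→N1→N3→N5→N2→N4→Base: 5+16+19+20+19+14 = 93
Base→N1→N3→N5→N4→N2→Base: 5+16+19+6+19+12 = 77
Base→N1→N4→N2→N3→N5→Base: 5+9+19+23+19+8 = 83
Base→N1→N4→N2→N5→N3→Base: 5+9+19+20+19+11 = 83
… (46 more)
Base→N1→N5→N4→N2→N3→Base: 5+3+6+19+23+11 = 67  ← best
The minimum is 67.
One optimal route: Base → N1 → N5 → N4 → N2 → N3 → Base (or its reverse).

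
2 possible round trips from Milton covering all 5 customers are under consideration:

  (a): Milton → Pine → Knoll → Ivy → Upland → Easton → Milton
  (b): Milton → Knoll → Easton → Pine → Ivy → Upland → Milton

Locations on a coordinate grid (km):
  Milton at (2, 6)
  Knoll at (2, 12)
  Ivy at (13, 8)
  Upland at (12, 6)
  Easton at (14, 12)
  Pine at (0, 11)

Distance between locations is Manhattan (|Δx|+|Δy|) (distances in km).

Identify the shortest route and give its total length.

Shortest is (a), total 54 km.

(a): 7 + 3 + 15 + 3 + 8 + 18 = 54
(b): 6 + 12 + 15 + 16 + 3 + 10 = 62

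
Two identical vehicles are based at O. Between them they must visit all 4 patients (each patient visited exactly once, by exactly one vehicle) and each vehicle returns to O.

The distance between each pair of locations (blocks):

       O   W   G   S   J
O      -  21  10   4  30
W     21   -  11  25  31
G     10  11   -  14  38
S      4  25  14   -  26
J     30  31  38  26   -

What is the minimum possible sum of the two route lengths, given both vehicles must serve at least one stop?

Minimum combined distance: 90 blocks.

Try each way of splitting the stops between the two vehicles (each non-empty) and, for each split, find the best tour for each vehicle:
  {W} + {G, S, J}: 42 + 78 = 120
  {G} + {W, S, J}: 20 + 82 = 102
  {W, G} + {S, J}: 42 + 60 = 102
  {S} + {W, G, J}: 8 + 82 = 90
  {W, S} + {G, J}: 50 + 78 = 128
  {G, S} + {W, J}: 28 + 82 = 110
  … (7 splits in total)
Best: vehicle 1 O → S → O = 8; vehicle 2 O → G → W → J → O = 82; combined 90.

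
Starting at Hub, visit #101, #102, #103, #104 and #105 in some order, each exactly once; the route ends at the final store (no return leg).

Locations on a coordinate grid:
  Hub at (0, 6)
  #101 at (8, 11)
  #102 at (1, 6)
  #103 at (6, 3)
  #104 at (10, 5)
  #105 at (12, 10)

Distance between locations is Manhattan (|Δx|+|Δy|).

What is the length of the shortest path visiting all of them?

There are 5! = 120 possible orderings.
Hub - #101 - #102 - #103 - #104 - #105: 13+12+8+6+7 = 46
Hub - #101 - #102 - #103 - #105 - #104: 13+12+8+13+7 = 53
Hub - #101 - #102 - #104 - #103 - #105: 13+12+10+6+13 = 54
Hub - #101 - #102 - #104 - #105 - #103: 13+12+10+7+13 = 55
Hub - #101 - #102 - #105 - #103 - #104: 13+12+15+13+6 = 59
Hub - #101 - #102 - #105 - #104 - #103: 13+12+15+7+6 = 53
Hub - #101 - #103 - #102 - #104 - #105: 13+10+8+10+7 = 48
Hub - #101 - #103 - #102 - #105 - #104: 13+10+8+15+7 = 53
Hub - #101 - #103 - #104 - #102 - #105: 13+10+6+10+15 = 54
Hub - #101 - #103 - #104 - #105 - #102: 13+10+6+7+15 = 51
Hub - #101 - #103 - #105 - #102 - #104: 13+10+13+15+10 = 61
Hub - #101 - #103 - #105 - #104 - #102: 13+10+13+7+10 = 53
Hub - #101 - #104 - #102 - #103 - #105: 13+8+10+8+13 = 52
Hub - #101 - #104 - #102 - #105 - #103: 13+8+10+15+13 = 59
… (106 more)
Hub - #102 - #103 - #104 - #105 - #101: 1+8+6+7+5 = 27  ← best
The minimum is 27.
One shortest path: Hub → #102 → #103 → #104 → #105 → #101.

Shortest open route: 27.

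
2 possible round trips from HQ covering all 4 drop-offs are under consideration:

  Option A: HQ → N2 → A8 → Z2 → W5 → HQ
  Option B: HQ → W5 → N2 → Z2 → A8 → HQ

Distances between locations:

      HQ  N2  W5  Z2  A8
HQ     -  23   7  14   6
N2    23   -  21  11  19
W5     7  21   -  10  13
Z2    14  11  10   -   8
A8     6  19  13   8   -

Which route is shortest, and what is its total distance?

Option A: 23 + 19 + 8 + 10 + 7 = 67
Option B: 7 + 21 + 11 + 8 + 6 = 53

Shortest is Option B, total 53.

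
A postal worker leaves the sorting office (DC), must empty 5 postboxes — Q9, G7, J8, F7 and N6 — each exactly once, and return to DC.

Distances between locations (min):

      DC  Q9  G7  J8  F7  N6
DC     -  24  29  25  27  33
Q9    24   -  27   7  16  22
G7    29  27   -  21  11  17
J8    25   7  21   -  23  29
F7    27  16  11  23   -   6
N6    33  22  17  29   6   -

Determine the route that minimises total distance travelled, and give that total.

Shortest round trip = 100 min.

DC→Q9→G7→J8→F7→N6→DC: 24+27+21+23+6+33 = 134
DC→Q9→G7→J8→N6→F7→DC: 24+27+21+29+6+27 = 134
DC→Q9→G7→F7→J8→N6→DC: 24+27+11+23+29+33 = 147
DC→Q9→G7→F7→N6→J8→DC: 24+27+11+6+29+25 = 122
DC→Q9→G7→N6→J8→F7→DC: 24+27+17+29+23+27 = 147
DC→Q9→G7→N6→F7→J8→DC: 24+27+17+6+23+25 = 122
DC→Q9→J8→G7→F7→N6→DC: 24+7+21+11+6+33 = 102
DC→Q9→J8→G7→N6→F7→DC: 24+7+21+17+6+27 = 102
DC→Q9→J8→F7→G7→N6→DC: 24+7+23+11+17+33 = 115
DC→Q9→J8→F7→N6→G7→DC: 24+7+23+6+17+29 = 106
DC→Q9→J8→N6→G7→F7→DC: 24+7+29+17+11+27 = 115
DC→Q9→J8→N6→F7→G7→DC: 24+7+29+6+11+29 = 106
DC→Q9→F7→G7→J8→N6→DC: 24+16+11+21+29+33 = 134
DC→Q9→F7→G7→N6→J8→DC: 24+16+11+17+29+25 = 122
… (46 more)
DC→G7→F7→N6→Q9→J8→DC: 29+11+6+22+7+25 = 100  ← best
The minimum is 100.
One optimal route: DC → G7 → F7 → N6 → Q9 → J8 → DC (or its reverse).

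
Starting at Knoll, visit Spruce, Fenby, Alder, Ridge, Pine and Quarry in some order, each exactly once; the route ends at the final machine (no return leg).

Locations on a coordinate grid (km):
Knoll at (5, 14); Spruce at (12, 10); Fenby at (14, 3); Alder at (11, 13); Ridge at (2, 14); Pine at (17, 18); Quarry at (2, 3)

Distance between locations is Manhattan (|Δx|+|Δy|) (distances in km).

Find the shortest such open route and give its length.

There are 6! = 720 possible orderings.
Knoll → Spruce → Fenby → Alder → Ridge → Pine → Quarry: 11+9+13+10+19+30 = 92
Knoll → Spruce → Fenby → Alder → Ridge → Quarry → Pine: 11+9+13+10+11+30 = 84
Knoll → Spruce → Fenby → Alder → Pine → Ridge → Quarry: 11+9+13+11+19+11 = 74
Knoll → Spruce → Fenby → Alder → Pine → Quarry → Ridge: 11+9+13+11+30+11 = 85
Knoll → Spruce → Fenby → Alder → Quarry → Ridge → Pine: 11+9+13+19+11+19 = 82
Knoll → Spruce → Fenby → Alder → Quarry → Pine → Ridge: 11+9+13+19+30+19 = 101
Knoll → Spruce → Fenby → Ridge → Alder → Pine → Quarry: 11+9+23+10+11+30 = 94
Knoll → Spruce → Fenby → Ridge → Alder → Quarry → Pine: 11+9+23+10+19+30 = 102
… (712 more)
Knoll → Ridge → Quarry → Fenby → Spruce → Alder → Pine: 3+11+12+9+4+11 = 50  ← best
The minimum is 50.
One shortest path: Knoll → Ridge → Quarry → Fenby → Spruce → Alder → Pine.

Minimum one-way distance = 50 km.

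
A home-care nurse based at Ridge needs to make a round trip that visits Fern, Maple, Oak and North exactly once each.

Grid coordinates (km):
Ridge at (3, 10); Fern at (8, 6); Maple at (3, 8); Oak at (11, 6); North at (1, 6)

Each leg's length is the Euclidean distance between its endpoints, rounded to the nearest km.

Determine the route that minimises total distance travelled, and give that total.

There are 12 distinct closed tours to check (reversals are equivalent).
Ridge - Fern - Maple - Oak - North - Ridge: 6+5+8+10+4 = 33
Ridge - Fern - Maple - North - Oak - Ridge: 6+5+3+10+9 = 33
Ridge - Fern - Oak - Maple - North - Ridge: 6+3+8+3+4 = 24
Ridge - Fern - Oak - North - Maple - Ridge: 6+3+10+3+2 = 24
Ridge - Fern - North - Maple - Oak - Ridge: 6+7+3+8+9 = 33
Ridge - Fern - North - Oak - Maple - Ridge: 6+7+10+8+2 = 33
Ridge - Maple - Fern - Oak - North - Ridge: 2+5+3+10+4 = 24
Ridge - Maple - Fern - North - Oak - Ridge: 2+5+7+10+9 = 33
Ridge - Maple - Oak - Fern - North - Ridge: 2+8+3+7+4 = 24
Ridge - Maple - North - Fern - Oak - Ridge: 2+3+7+3+9 = 24
Ridge - Oak - Fern - Maple - North - Ridge: 9+3+5+3+4 = 24
Ridge - Oak - Maple - Fern - North - Ridge: 9+8+5+7+4 = 33
The minimum is 24.
One optimal route: Ridge → Fern → Oak → Maple → North → Ridge (or its reverse).

Minimum total distance: 24 km.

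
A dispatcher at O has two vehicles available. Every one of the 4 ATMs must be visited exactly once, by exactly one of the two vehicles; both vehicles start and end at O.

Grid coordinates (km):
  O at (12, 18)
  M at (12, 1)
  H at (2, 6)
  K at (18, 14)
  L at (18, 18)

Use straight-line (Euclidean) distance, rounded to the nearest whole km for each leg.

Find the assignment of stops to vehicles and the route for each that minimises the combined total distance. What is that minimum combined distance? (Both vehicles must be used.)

Minimum combined distance: 60 km.

There are 2^3 − 1 = 7 ways to divide the 4 stops into two non-empty groups. For each, the best each vehicle can do is its own shortest tour through its group:
  {M} + {H, K, L}: 34 + 44 = 78
  {H} + {M, K, L}: 32 + 41 = 73
  {M, H} + {K, L}: 44 + 17 = 61
  {K} + {M, H, L}: 14 + 51 = 65
  {M, K} + {H, L}: 38 + 42 = 80
  {H, K} + {M, L}: 41 + 41 = 82
  … (7 splits in total)
  {M, H, K} + {L}: 48 + 12 = 60  ← best
Best: vehicle 1 O → H → M → K → O = 48; vehicle 2 O → L → O = 12; combined 60.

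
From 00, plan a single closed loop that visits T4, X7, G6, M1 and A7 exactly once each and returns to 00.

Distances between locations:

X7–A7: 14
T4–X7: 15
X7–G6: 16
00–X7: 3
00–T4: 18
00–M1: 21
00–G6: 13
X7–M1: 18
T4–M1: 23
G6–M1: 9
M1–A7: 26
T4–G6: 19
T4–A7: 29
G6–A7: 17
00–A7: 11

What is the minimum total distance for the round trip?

Minimum total distance: 78.

There are 60 distinct closed tours to check (reversals are equivalent).
00→T4→X7→G6→M1→A7→00: 18+15+16+9+26+11 = 95
00→T4→X7→G6→A7→M1→00: 18+15+16+17+26+21 = 113
00→T4→X7→M1→G6→A7→00: 18+15+18+9+17+11 = 88
00→T4→X7→M1→A7→G6→00: 18+15+18+26+17+13 = 107
00→T4→X7→A7→G6→M1→00: 18+15+14+17+9+21 = 94
00→T4→X7→A7→M1→G6→00: 18+15+14+26+9+13 = 95
00→T4→G6→X7→M1→A7→00: 18+19+16+18+26+11 = 108
00→T4→G6→X7→A7→M1→00: 18+19+16+14+26+21 = 114
00→T4→G6→M1→X7→A7→00: 18+19+9+18+14+11 = 89
00→T4→G6→M1→A7→X7→00: 18+19+9+26+14+3 = 89
00→T4→G6→A7→X7→M1→00: 18+19+17+14+18+21 = 107
00→T4→G6→A7→M1→X7→00: 18+19+17+26+18+3 = 101
00→T4→M1→X7→G6→A7→00: 18+23+18+16+17+11 = 103
00→T4→M1→X7→A7→G6→00: 18+23+18+14+17+13 = 103
… (46 more)
00→X7→T4→M1→G6→A7→00: 3+15+23+9+17+11 = 78  ← best
The minimum is 78.
One optimal route: 00 → X7 → T4 → M1 → G6 → A7 → 00 (or its reverse).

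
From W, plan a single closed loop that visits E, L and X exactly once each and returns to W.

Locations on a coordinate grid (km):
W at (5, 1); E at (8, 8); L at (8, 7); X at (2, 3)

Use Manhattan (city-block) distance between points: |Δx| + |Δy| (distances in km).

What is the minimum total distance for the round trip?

With 3 stops there are 3!/2 = 3 distinct round trips (a route and its reverse cost the same).
W→E→L→X→W: 10+1+10+5 = 26
W→E→X→L→W: 10+11+10+9 = 40
W→L→E→X→W: 9+1+11+5 = 26
The minimum is 26.
One optimal route: W → E → L → X → W (or its reverse).

Shortest round trip = 26 km.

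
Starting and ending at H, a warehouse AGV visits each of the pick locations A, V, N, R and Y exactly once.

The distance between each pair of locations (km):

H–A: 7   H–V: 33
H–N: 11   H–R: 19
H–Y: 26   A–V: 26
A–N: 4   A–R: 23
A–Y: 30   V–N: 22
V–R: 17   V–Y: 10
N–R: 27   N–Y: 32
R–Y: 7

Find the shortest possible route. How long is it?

H → A → V → N → R → Y → H: 7+26+22+27+7+26 = 115
H → A → V → N → Y → R → H: 7+26+22+32+7+19 = 113
H → A → V → R → N → Y → H: 7+26+17+27+32+26 = 135
H → A → V → R → Y → N → H: 7+26+17+7+32+11 = 100
H → A → V → Y → N → R → H: 7+26+10+32+27+19 = 121
H → A → V → Y → R → N → H: 7+26+10+7+27+11 = 88
H → A → N → V → R → Y → H: 7+4+22+17+7+26 = 83
H → A → N → V → Y → R → H: 7+4+22+10+7+19 = 69
H → A → N → R → V → Y → H: 7+4+27+17+10+26 = 91
H → A → N → R → Y → V → H: 7+4+27+7+10+33 = 88
H → A → N → Y → V → R → H: 7+4+32+10+17+19 = 89
H → A → N → Y → R → V → H: 7+4+32+7+17+33 = 100
H → A → R → V → N → Y → H: 7+23+17+22+32+26 = 127
H → A → R → V → Y → N → H: 7+23+17+10+32+11 = 100
… (46 more)
The minimum is 69.
One optimal route: H → A → N → V → Y → R → H (or its reverse).

Shortest round trip = 69 km.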